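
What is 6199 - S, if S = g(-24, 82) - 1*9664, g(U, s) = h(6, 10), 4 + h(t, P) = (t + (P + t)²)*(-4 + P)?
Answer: 14295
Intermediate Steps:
h(t, P) = -4 + (-4 + P)*(t + (P + t)²) (h(t, P) = -4 + (t + (P + t)²)*(-4 + P) = -4 + (-4 + P)*(t + (P + t)²))
g(U, s) = 1568 (g(U, s) = -4 - 4*6 - 4*(10 + 6)² + 10*6 + 10*(10 + 6)² = -4 - 24 - 4*16² + 60 + 10*16² = -4 - 24 - 4*256 + 60 + 10*256 = -4 - 24 - 1024 + 60 + 2560 = 1568)
S = -8096 (S = 1568 - 1*9664 = 1568 - 9664 = -8096)
6199 - S = 6199 - 1*(-8096) = 6199 + 8096 = 14295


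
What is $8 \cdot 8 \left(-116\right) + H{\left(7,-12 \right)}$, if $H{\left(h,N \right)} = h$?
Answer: $-7417$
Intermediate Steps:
$8 \cdot 8 \left(-116\right) + H{\left(7,-12 \right)} = 8 \cdot 8 \left(-116\right) + 7 = 64 \left(-116\right) + 7 = -7424 + 7 = -7417$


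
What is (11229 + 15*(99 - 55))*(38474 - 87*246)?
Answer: 202969008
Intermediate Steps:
(11229 + 15*(99 - 55))*(38474 - 87*246) = (11229 + 15*44)*(38474 - 21402) = (11229 + 660)*17072 = 11889*17072 = 202969008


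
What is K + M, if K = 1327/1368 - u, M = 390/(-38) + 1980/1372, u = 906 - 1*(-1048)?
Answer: -920547095/469224 ≈ -1961.8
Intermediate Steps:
u = 1954 (u = 906 + 1048 = 1954)
M = -57480/6517 (M = 390*(-1/38) + 1980*(1/1372) = -195/19 + 495/343 = -57480/6517 ≈ -8.8200)
K = -2671745/1368 (K = 1327/1368 - 1*1954 = 1327*(1/1368) - 1954 = 1327/1368 - 1954 = -2671745/1368 ≈ -1953.0)
K + M = -2671745/1368 - 57480/6517 = -920547095/469224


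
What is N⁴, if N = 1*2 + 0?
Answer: 16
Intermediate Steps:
N = 2 (N = 2 + 0 = 2)
N⁴ = 2⁴ = 16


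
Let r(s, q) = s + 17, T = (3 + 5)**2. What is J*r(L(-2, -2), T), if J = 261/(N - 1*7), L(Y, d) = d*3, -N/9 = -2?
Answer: 261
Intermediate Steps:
N = 18 (N = -9*(-2) = 18)
L(Y, d) = 3*d
T = 64 (T = 8**2 = 64)
r(s, q) = 17 + s
J = 261/11 (J = 261/(18 - 1*7) = 261/(18 - 7) = 261/11 ≈ 23.727)
J*r(L(-2, -2), T) = 261*(17 + 3*(-2))/11 = 261*(17 - 6)/11 = (261/11)*11 = 261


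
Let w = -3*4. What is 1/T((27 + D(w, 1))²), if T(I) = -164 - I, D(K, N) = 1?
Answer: -1/948 ≈ -0.0010549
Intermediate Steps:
w = -12
1/T((27 + D(w, 1))²) = 1/(-164 - (27 + 1)²) = 1/(-164 - 1*28²) = 1/(-164 - 1*784) = 1/(-164 - 784) = 1/(-948) = -1/948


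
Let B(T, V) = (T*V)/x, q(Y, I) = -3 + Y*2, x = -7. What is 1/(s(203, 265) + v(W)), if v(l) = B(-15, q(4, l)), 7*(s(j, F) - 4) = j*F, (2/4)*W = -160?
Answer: 7/53898 ≈ 0.00012988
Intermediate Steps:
W = -320 (W = 2*(-160) = -320)
q(Y, I) = -3 + 2*Y
B(T, V) = -T*V/7 (B(T, V) = (T*V)/(-7) = (T*V)*(-1/7) = -T*V/7)
s(j, F) = 4 + F*j/7 (s(j, F) = 4 + (j*F)/7 = 4 + (F*j)/7 = 4 + F*j/7)
v(l) = 75/7 (v(l) = -1/7*(-15)*(-3 + 2*4) = -1/7*(-15)*(-3 + 8) = -1/7*(-15)*5 = 75/7)
1/(s(203, 265) + v(W)) = 1/((4 + (1/7)*265*203) + 75/7) = 1/((4 + 7685) + 75/7) = 1/(7689 + 75/7) = 1/(53898/7) = 7/53898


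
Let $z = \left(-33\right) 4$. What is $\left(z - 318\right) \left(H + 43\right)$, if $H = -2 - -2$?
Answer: $-19350$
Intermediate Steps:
$z = -132$
$H = 0$ ($H = -2 + 2 = 0$)
$\left(z - 318\right) \left(H + 43\right) = \left(-132 - 318\right) \left(0 + 43\right) = \left(-132 - 318\right) 43 = \left(-450\right) 43 = -19350$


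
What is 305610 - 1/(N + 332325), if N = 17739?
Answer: 106983059039/350064 ≈ 3.0561e+5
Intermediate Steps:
305610 - 1/(N + 332325) = 305610 - 1/(17739 + 332325) = 305610 - 1/350064 = 106983059039/350064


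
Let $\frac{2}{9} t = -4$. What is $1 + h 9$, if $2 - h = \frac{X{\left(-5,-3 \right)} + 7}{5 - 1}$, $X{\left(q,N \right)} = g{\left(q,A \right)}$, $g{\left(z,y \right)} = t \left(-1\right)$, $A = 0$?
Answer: $- \frac{149}{4} \approx -37.25$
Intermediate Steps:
$t = -18$ ($t = \frac{9}{2} \left(-4\right) = -18$)
$g{\left(z,y \right)} = 18$ ($g{\left(z,y \right)} = \left(-18\right) \left(-1\right) = 18$)
$X{\left(q,N \right)} = 18$
$h = - \frac{17}{4}$ ($h = 2 - \frac{18 + 7}{5 - 1} = 2 - \frac{25}{4} = - \frac{17}{4} \approx -4.25$)
$1 + h 9 = 1 - \frac{153}{4} = - \frac{149}{4}$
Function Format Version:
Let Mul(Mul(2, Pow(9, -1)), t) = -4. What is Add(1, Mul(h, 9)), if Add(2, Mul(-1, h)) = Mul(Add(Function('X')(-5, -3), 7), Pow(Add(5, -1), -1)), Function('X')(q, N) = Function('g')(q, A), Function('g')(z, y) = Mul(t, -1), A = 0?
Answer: Rational(-149, 4) ≈ -37.250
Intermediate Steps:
t = -18 (t = Mul(Rational(9, 2), -4) = -18)
Function('g')(z, y) = 18 (Function('g')(z, y) = Mul(-18, -1) = 18)
Function('X')(q, N) = 18
h = Rational(-17, 4) (h = Add(2, Mul(-1, Mul(Add(18, 7), Pow(Add(5, -1), -1)))) = Add(2, Mul(-1, Mul(25, Pow(4, -1)))) = Add(2, Mul(-1, Mul(25, Rational(1, 4)))) = Add(2, Mul(-1, Rational(25, 4))) = Add(2, Rational(-25, 4)) = Rational(-17, 4) ≈ -4.2500)
Add(1, Mul(h, 9)) = Add(1, Mul(Rational(-17, 4), 9)) = Add(1, Rational(-153, 4)) = Rational(-149, 4)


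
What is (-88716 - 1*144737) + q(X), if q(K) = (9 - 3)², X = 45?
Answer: -233417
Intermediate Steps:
q(K) = 36 (q(K) = 6² = 36)
(-88716 - 1*144737) + q(X) = (-88716 - 1*144737) + 36 = (-88716 - 144737) + 36 = -233453 + 36 = -233417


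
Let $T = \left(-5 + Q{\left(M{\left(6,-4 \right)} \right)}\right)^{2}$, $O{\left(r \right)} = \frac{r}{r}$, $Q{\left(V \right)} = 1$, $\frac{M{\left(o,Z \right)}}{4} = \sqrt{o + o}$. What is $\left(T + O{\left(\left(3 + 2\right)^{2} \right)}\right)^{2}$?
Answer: $289$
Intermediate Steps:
$M{\left(o,Z \right)} = 4 \sqrt{2} \sqrt{o}$ ($M{\left(o,Z \right)} = 4 \sqrt{o + o} = 4 \sqrt{2 o} = 4 \sqrt{2} \sqrt{o}$)
$O{\left(r \right)} = 1$
$T = 16$ ($T = \left(-5 + 1\right)^{2} = \left(-4\right)^{2} = 16$)
$\left(T + O{\left(\left(3 + 2\right)^{2} \right)}\right)^{2} = \left(16 + 1\right)^{2} = 17^{2} = 289$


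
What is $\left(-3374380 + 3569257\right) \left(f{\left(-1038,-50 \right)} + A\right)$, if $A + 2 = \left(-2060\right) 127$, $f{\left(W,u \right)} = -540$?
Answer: $-51089344074$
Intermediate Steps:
$A = -261622$ ($A = -2 - 261620 = -261622$)
$\left(-3374380 + 3569257\right) \left(f{\left(-1038,-50 \right)} + A\right) = \left(-3374380 + 3569257\right) \left(-540 - 261622\right) = 194877 \left(-262162\right) = -51089344074$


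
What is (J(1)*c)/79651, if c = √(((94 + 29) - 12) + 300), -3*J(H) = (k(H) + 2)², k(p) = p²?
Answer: -3*√411/79651 ≈ -0.00076357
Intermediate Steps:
J(H) = -(2 + H²)²/3 (J(H) = -(H² + 2)²/3 = -(2 + H²)²/3)
c = √411 (c = √((123 - 12) + 300) = √(111 + 300) = √411 ≈ 20.273)
(J(1)*c)/79651 = ((-(2 + 1²)²/3)*√411)/79651 = ((-(2 + 1)²/3)*√411)*(1/79651) = ((-⅓*3²)*√411)*(1/79651) = ((-⅓*9)*√411)*(1/79651) = -3*√411*(1/79651) = -3*√411/79651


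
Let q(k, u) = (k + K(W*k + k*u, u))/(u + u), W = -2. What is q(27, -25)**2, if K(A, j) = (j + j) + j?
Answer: 576/625 ≈ 0.92160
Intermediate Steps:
K(A, j) = 3*j (K(A, j) = 2*j + j = 3*j)
q(k, u) = (k + 3*u)/(2*u) (q(k, u) = (k + 3*u)/(u + u) = (k + 3*u)/((2*u)) = (k + 3*u)*(1/(2*u)) = (k + 3*u)/(2*u))
q(27, -25)**2 = ((1/2)*(27 + 3*(-25))/(-25))**2 = ((1/2)*(-1/25)*(27 - 75))**2 = ((1/2)*(-1/25)*(-48))**2 = (24/25)**2 = 576/625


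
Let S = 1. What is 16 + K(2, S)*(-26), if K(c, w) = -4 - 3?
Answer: 198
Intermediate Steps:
K(c, w) = -7
16 + K(2, S)*(-26) = 16 - 7*(-26) = 16 + 182 = 198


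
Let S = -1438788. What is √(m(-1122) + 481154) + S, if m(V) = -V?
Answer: -1438788 + 2*√120569 ≈ -1.4381e+6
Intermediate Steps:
√(m(-1122) + 481154) + S = √(-1*(-1122) + 481154) - 1438788 = √(1122 + 481154) - 1438788 = √482276 - 1438788 = 2*√120569 - 1438788 = -1438788 + 2*√120569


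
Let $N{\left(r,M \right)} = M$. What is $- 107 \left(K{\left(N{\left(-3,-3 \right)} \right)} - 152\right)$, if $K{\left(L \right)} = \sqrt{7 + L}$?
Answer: $16050$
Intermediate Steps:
$- 107 \left(K{\left(N{\left(-3,-3 \right)} \right)} - 152\right) = - 107 \left(\sqrt{7 - 3} - 152\right) = - 107 \left(\sqrt{4} - 152\right) = - 107 \left(2 - 152\right) = \left(-107\right) \left(-150\right) = 16050$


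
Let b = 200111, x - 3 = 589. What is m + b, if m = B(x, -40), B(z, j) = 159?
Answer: 200270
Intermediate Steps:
x = 592 (x = 3 + 589 = 592)
m = 159
m + b = 159 + 200111 = 200270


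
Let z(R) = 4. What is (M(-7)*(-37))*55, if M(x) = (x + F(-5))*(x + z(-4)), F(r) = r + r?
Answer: -103785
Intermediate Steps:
F(r) = 2*r
M(x) = (-10 + x)*(4 + x) (M(x) = (x + 2*(-5))*(x + 4) = (x - 10)*(4 + x) = (-10 + x)*(4 + x))
(M(-7)*(-37))*55 = ((-40 + (-7)² - 6*(-7))*(-37))*55 = ((-40 + 49 + 42)*(-37))*55 = (51*(-37))*55 = -1887*55 = -103785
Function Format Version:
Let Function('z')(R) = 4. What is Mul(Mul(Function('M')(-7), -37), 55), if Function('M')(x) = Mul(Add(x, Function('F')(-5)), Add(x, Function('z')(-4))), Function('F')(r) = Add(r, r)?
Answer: -103785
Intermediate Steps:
Function('F')(r) = Mul(2, r)
Function('M')(x) = Mul(Add(-10, x), Add(4, x)) (Function('M')(x) = Mul(Add(x, Mul(2, -5)), Add(x, 4)) = Mul(Add(x, -10), Add(4, x)) = Mul(Add(-10, x), Add(4, x)))
Mul(Mul(Function('M')(-7), -37), 55) = Mul(Mul(Add(-40, Pow(-7, 2), Mul(-6, -7)), -37), 55) = Mul(Mul(Add(-40, 49, 42), -37), 55) = Mul(Mul(51, -37), 55) = Mul(-1887, 55) = -103785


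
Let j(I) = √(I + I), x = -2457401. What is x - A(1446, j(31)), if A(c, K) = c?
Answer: -2458847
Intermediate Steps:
j(I) = √2*√I (j(I) = √(2*I) = √2*√I)
x - A(1446, j(31)) = -2457401 - 1*1446 = -2457401 - 1446 = -2458847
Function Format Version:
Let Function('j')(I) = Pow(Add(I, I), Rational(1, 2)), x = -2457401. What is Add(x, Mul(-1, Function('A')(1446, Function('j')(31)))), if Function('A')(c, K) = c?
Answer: -2458847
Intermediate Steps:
Function('j')(I) = Mul(Pow(2, Rational(1, 2)), Pow(I, Rational(1, 2))) (Function('j')(I) = Pow(Mul(2, I), Rational(1, 2)) = Mul(Pow(2, Rational(1, 2)), Pow(I, Rational(1, 2))))
Add(x, Mul(-1, Function('A')(1446, Function('j')(31)))) = Add(-2457401, Mul(-1, 1446)) = Add(-2457401, -1446) = -2458847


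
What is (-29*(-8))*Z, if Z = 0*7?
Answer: 0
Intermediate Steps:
Z = 0
(-29*(-8))*Z = -29*(-8)*0 = 232*0 = 0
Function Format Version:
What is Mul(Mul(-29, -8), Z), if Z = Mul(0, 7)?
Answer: 0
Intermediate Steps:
Z = 0
Mul(Mul(-29, -8), Z) = Mul(Mul(-29, -8), 0) = Mul(232, 0) = 0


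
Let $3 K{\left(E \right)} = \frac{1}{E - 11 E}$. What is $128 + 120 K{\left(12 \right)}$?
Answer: $\frac{383}{3} \approx 127.67$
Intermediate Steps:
$K{\left(E \right)} = - \frac{1}{30 E}$ ($K{\left(E \right)} = \frac{1}{3 \left(E - 11 E\right)} = \frac{1}{3 \left(- 10 E\right)} = \frac{\left(- \frac{1}{10}\right) \frac{1}{E}}{3} = - \frac{1}{30 E}$)
$128 + 120 K{\left(12 \right)} = 128 + 120 \left(- \frac{1}{30 \cdot 12}\right) = 128 + 120 \left(\left(- \frac{1}{30}\right) \frac{1}{12}\right) = 128 + 120 \left(- \frac{1}{360}\right) = 128 - \frac{1}{3} = \frac{383}{3}$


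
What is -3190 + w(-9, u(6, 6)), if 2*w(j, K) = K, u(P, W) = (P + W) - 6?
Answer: -3187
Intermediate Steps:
u(P, W) = -6 + P + W
w(j, K) = K/2
-3190 + w(-9, u(6, 6)) = -3190 + (-6 + 6 + 6)/2 = -3190 + (½)*6 = -3190 + 3 = -3187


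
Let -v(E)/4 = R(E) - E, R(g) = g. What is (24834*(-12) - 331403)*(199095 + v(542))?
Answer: -125312583045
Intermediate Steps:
v(E) = 0 (v(E) = -4*(E - E) = -4*0 = 0)
(24834*(-12) - 331403)*(199095 + v(542)) = (24834*(-12) - 331403)*(199095 + 0) = (-298008 - 331403)*199095 = -629411*199095 = -125312583045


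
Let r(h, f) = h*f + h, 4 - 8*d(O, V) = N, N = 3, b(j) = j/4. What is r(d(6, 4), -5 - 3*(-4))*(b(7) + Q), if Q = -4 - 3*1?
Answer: -21/4 ≈ -5.2500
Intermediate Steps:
b(j) = j/4 (b(j) = j*(¼) = j/4)
Q = -7 (Q = -4 - 3 = -7)
d(O, V) = ⅛ (d(O, V) = ½ - ⅛*3 = ½ - 3/8 = ⅛)
r(h, f) = h + f*h (r(h, f) = f*h + h = h + f*h)
r(d(6, 4), -5 - 3*(-4))*(b(7) + Q) = ((1 + (-5 - 3*(-4)))/8)*((¼)*7 - 7) = ((1 + (-5 + 12))/8)*(7/4 - 7) = ((1 + 7)/8)*(-21/4) = ((⅛)*8)*(-21/4) = 1*(-21/4) = -21/4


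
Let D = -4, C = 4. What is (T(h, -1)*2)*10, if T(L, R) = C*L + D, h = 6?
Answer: 400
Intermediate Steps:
T(L, R) = -4 + 4*L (T(L, R) = 4*L - 4 = -4 + 4*L)
(T(h, -1)*2)*10 = ((-4 + 4*6)*2)*10 = ((-4 + 24)*2)*10 = (20*2)*10 = 40*10 = 400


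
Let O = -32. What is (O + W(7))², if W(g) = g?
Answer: 625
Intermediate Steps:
(O + W(7))² = (-32 + 7)² = (-25)² = 625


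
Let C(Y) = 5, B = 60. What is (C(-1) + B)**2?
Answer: 4225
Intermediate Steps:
(C(-1) + B)**2 = (5 + 60)**2 = 65**2 = 4225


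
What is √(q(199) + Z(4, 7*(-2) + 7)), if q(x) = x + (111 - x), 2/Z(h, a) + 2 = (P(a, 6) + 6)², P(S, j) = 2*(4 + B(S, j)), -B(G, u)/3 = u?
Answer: 8*√100738/241 ≈ 10.536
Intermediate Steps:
B(G, u) = -3*u
P(S, j) = 8 - 6*j (P(S, j) = 2*(4 - 3*j) = 8 - 6*j)
Z(h, a) = 1/241 (Z(h, a) = 2/(-2 + ((8 - 6*6) + 6)²) = 2/(-2 + ((8 - 36) + 6)²) = 2/(-2 + (-28 + 6)²) = 2/(-2 + (-22)²) = 2/(-2 + 484) = 2/482 = 2*(1/482) = 1/241)
q(x) = 111
√(q(199) + Z(4, 7*(-2) + 7)) = √(111 + 1/241) = √(26752/241) = 8*√100738/241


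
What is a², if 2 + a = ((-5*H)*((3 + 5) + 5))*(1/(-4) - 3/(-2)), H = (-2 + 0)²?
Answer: 106929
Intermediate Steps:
H = 4 (H = (-2)² = 4)
a = -327 (a = -2 + ((-5*4)*((3 + 5) + 5))*(1/(-4) - 3/(-2)) = -2 + (-20*(8 + 5))*(1*(-¼) - 3*(-½)) = -2 + (-20*13)*(-¼ + 3/2) = -2 - 260*5/4 = -2 - 325 = -327)
a² = (-327)² = 106929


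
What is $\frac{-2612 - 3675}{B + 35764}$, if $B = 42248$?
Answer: $- \frac{6287}{78012} \approx -0.08059$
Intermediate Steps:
$\frac{-2612 - 3675}{B + 35764} = \frac{-2612 - 3675}{42248 + 35764} = - \frac{6287}{78012}$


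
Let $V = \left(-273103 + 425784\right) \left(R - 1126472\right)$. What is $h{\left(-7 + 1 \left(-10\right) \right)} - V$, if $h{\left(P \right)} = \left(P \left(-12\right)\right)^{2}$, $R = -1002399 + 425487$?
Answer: $260074414120$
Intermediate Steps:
$R = -576912$
$V = -260074372504$ ($V = \left(-273103 + 425784\right) \left(-576912 - 1126472\right) = 152681 \left(-1703384\right) = -260074372504$)
$h{\left(P \right)} = 144 P^{2}$ ($h{\left(P \right)} = \left(- 12 P\right)^{2} = 144 P^{2}$)
$h{\left(-7 + 1 \left(-10\right) \right)} - V = 144 \left(-7 + 1 \left(-10\right)\right)^{2} - -260074372504 = 144 \left(-7 - 10\right)^{2} + 260074372504 = 144 \left(-17\right)^{2} + 260074372504 = 144 \cdot 289 + 260074372504 = 41616 + 260074372504 = 260074414120$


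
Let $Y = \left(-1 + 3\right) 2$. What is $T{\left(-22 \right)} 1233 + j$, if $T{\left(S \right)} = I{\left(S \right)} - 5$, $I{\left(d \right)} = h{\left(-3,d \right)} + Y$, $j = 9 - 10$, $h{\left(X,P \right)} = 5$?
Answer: $4931$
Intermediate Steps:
$Y = 4$ ($Y = 2 \cdot 2 = 4$)
$j = -1$ ($j = 9 - 10 = -1$)
$I{\left(d \right)} = 9$ ($I{\left(d \right)} = 5 + 4 = 9$)
$T{\left(S \right)} = 4$ ($T{\left(S \right)} = 9 - 5 = 4$)
$T{\left(-22 \right)} 1233 + j = 4 \cdot 1233 - 1 = 4932 - 1 = 4931$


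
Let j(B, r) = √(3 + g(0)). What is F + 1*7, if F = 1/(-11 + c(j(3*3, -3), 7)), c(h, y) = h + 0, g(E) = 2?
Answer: 801/116 - √5/116 ≈ 6.8859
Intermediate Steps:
j(B, r) = √5 (j(B, r) = √(3 + 2) = √5)
c(h, y) = h
F = 1/(-11 + √5) ≈ -0.11410
F + 1*7 = (-11/116 - √5/116) + 1*7 = (-11/116 - √5/116) + 7 = 801/116 - √5/116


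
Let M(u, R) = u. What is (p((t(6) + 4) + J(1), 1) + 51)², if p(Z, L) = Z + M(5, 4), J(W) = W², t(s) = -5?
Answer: 3136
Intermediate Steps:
p(Z, L) = 5 + Z (p(Z, L) = Z + 5 = 5 + Z)
(p((t(6) + 4) + J(1), 1) + 51)² = ((5 + ((-5 + 4) + 1²)) + 51)² = ((5 + (-1 + 1)) + 51)² = ((5 + 0) + 51)² = (5 + 51)² = 56² = 3136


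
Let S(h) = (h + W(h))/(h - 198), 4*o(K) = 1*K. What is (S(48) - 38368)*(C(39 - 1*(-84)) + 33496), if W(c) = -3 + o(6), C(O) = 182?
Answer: -64608397209/50 ≈ -1.2922e+9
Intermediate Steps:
o(K) = K/4 (o(K) = (1*K)/4 = K/4)
W(c) = -3/2 (W(c) = -3 + (¼)*6 = -3 + 3/2 = -3/2)
S(h) = (-3/2 + h)/(-198 + h) (S(h) = (h - 3/2)/(h - 198) = (-3/2 + h)/(-198 + h))
(S(48) - 38368)*(C(39 - 1*(-84)) + 33496) = ((-3/2 + 48)/(-198 + 48) - 38368)*(182 + 33496) = ((93/2)/(-150) - 38368)*33678 = (-1/150*93/2 - 38368)*33678 = (-31/100 - 38368)*33678 = -3836831/100*33678 = -64608397209/50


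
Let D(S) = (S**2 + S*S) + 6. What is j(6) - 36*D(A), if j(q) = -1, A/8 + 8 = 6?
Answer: -18649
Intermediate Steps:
A = -16 (A = -64 + 8*6 = -64 + 48 = -16)
D(S) = 6 + 2*S**2 (D(S) = (S**2 + S**2) + 6 = 2*S**2 + 6 = 6 + 2*S**2)
j(6) - 36*D(A) = -1 - 36*(6 + 2*(-16)**2) = -1 - 36*(6 + 2*256) = -1 - 36*(6 + 512) = -1 - 36*518 = -1 - 18648 = -18649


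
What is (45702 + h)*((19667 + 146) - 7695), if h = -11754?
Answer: 411381864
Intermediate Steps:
(45702 + h)*((19667 + 146) - 7695) = (45702 - 11754)*((19667 + 146) - 7695) = 33948*(19813 - 7695) = 33948*12118 = 411381864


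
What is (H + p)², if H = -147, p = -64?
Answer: 44521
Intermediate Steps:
(H + p)² = (-147 - 64)² = (-211)² = 44521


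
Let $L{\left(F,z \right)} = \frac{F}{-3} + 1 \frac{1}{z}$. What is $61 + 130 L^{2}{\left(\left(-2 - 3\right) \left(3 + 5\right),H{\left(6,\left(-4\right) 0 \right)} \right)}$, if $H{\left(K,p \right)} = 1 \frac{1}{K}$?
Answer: $\frac{437869}{9} \approx 48652.0$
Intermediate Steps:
$H{\left(K,p \right)} = \frac{1}{K}$
$L{\left(F,z \right)} = \frac{1}{z} - \frac{F}{3}$ ($L{\left(F,z \right)} = F \left(- \frac{1}{3}\right) + \frac{1}{z} = - \frac{F}{3} + \frac{1}{z} = \frac{1}{z} - \frac{F}{3}$)
$61 + 130 L^{2}{\left(\left(-2 - 3\right) \left(3 + 5\right),H{\left(6,\left(-4\right) 0 \right)} \right)} = 61 + 130 \left(\frac{1}{\frac{1}{6}} - \frac{\left(-2 - 3\right) \left(3 + 5\right)}{3}\right)^{2} = 61 + 130 \left(\frac{1}{\frac{1}{6}} - \frac{\left(-5\right) 8}{3}\right)^{2} = 61 + 130 \left(6 - - \frac{40}{3}\right)^{2} = 61 + 130 \left(6 + \frac{40}{3}\right)^{2} = 61 + 130 \left(\frac{58}{3}\right)^{2} = 61 + 130 \cdot \frac{3364}{9} = 61 + \frac{437320}{9} = \frac{437869}{9}$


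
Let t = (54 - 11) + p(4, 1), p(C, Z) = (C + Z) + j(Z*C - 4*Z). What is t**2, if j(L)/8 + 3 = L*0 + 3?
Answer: 2304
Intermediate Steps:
j(L) = 0 (j(L) = -24 + 8*(L*0 + 3) = -24 + 8*(0 + 3) = -24 + 8*3 = -24 + 24 = 0)
p(C, Z) = C + Z (p(C, Z) = (C + Z) + 0 = C + Z)
t = 48 (t = (54 - 11) + (4 + 1) = 43 + 5 = 48)
t**2 = 48**2 = 2304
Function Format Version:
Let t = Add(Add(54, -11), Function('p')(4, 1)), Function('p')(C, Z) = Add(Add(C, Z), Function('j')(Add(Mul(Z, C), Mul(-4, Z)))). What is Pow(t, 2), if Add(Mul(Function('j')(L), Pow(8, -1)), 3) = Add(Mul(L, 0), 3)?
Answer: 2304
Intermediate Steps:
Function('j')(L) = 0 (Function('j')(L) = Add(-24, Mul(8, Add(Mul(L, 0), 3))) = Add(-24, Mul(8, Add(0, 3))) = Add(-24, Mul(8, 3)) = Add(-24, 24) = 0)
Function('p')(C, Z) = Add(C, Z) (Function('p')(C, Z) = Add(Add(C, Z), 0) = Add(C, Z))
t = 48 (t = Add(Add(54, -11), Add(4, 1)) = Add(43, 5) = 48)
Pow(t, 2) = Pow(48, 2) = 2304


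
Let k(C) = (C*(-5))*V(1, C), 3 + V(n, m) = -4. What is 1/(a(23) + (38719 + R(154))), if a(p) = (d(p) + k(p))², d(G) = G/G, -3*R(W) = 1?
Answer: 3/2065064 ≈ 1.4527e-6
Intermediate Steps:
V(n, m) = -7 (V(n, m) = -3 - 4 = -7)
R(W) = -⅓ (R(W) = -⅓*1 = -⅓)
k(C) = 35*C (k(C) = (C*(-5))*(-7) = -5*C*(-7) = 35*C)
d(G) = 1
a(p) = (1 + 35*p)²
1/(a(23) + (38719 + R(154))) = 1/((1 + 35*23)² + (38719 - ⅓)) = 1/((1 + 805)² + 116156/3) = 1/(806² + 116156/3) = 1/(649636 + 116156/3) = 1/(2065064/3) = 3/2065064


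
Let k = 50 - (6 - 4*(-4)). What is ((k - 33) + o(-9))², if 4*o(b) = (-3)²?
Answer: 121/16 ≈ 7.5625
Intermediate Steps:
o(b) = 9/4 (o(b) = (¼)*(-3)² = (¼)*9 = 9/4)
k = 28 (k = 50 - (6 + 16) = 50 - 1*22 = 50 - 22 = 28)
((k - 33) + o(-9))² = ((28 - 33) + 9/4)² = (-5 + 9/4)² = (-11/4)² = 121/16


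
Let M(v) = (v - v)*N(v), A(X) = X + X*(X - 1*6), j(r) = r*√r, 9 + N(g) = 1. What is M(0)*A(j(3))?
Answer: 0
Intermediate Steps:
N(g) = -8 (N(g) = -9 + 1 = -8)
j(r) = r^(3/2)
A(X) = X + X*(-6 + X) (A(X) = X + X*(X - 6) = X + X*(-6 + X))
M(v) = 0 (M(v) = (v - v)*(-8) = 0*(-8) = 0)
M(0)*A(j(3)) = 0*(3^(3/2)*(-5 + 3^(3/2))) = 0*((3*√3)*(-5 + 3*√3)) = 0*(3*√3*(-5 + 3*√3)) = 0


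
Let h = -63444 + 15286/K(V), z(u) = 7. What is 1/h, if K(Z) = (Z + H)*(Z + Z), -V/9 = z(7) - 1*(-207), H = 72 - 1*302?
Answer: -4152456/263448410821 ≈ -1.5762e-5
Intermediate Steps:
H = -230 (H = 72 - 302 = -230)
V = -1926 (V = -9*(7 - 1*(-207)) = -9*(7 + 207) = -9*214 = -1926)
K(Z) = 2*Z*(-230 + Z) (K(Z) = (Z - 230)*(Z + Z) = (-230 + Z)*(2*Z) = 2*Z*(-230 + Z))
h = -263448410821/4152456 (h = -63444 + 15286/((2*(-1926)*(-230 - 1926))) = -63444 + 15286/((2*(-1926)*(-2156))) = -63444 + 15286/8304912 = -63444 + 15286*(1/8304912) = -63444 + 7643/4152456 = -263448410821/4152456 ≈ -63444.)
1/h = 1/(-263448410821/4152456) = -4152456/263448410821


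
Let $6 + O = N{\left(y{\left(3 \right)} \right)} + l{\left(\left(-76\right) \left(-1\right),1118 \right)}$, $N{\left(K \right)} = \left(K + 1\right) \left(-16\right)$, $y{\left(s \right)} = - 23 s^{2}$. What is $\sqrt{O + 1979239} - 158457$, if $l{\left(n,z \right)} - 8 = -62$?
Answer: $-158457 + 45 \sqrt{979} \approx -1.5705 \cdot 10^{5}$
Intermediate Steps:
$N{\left(K \right)} = -16 - 16 K$ ($N{\left(K \right)} = \left(1 + K\right) \left(-16\right) = -16 - 16 K$)
$l{\left(n,z \right)} = -54$ ($l{\left(n,z \right)} = 8 - 62 = -54$)
$O = 3236$ ($O = -6 - \left(70 + 16 \left(-23\right) 3^{2}\right) = -6 - \left(70 + 16 \left(-23\right) 9\right) = -6 - -3242 = -6 + \left(\left(-16 + 3312\right) - 54\right) = -6 + \left(3296 - 54\right) = -6 + 3242 = 3236$)
$\sqrt{O + 1979239} - 158457 = \sqrt{3236 + 1979239} - 158457 = \sqrt{1982475} - 158457 = 45 \sqrt{979} - 158457 = -158457 + 45 \sqrt{979}$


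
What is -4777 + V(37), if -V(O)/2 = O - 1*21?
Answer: -4809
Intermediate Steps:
V(O) = 42 - 2*O (V(O) = -2*(O - 1*21) = -2*(O - 21) = -2*(-21 + O) = 42 - 2*O)
-4777 + V(37) = -4777 + (42 - 2*37) = -4777 + (42 - 74) = -4777 - 32 = -4809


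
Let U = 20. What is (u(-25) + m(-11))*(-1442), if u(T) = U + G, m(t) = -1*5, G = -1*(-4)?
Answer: -27398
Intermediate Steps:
G = 4
m(t) = -5
u(T) = 24 (u(T) = 20 + 4 = 24)
(u(-25) + m(-11))*(-1442) = (24 - 5)*(-1442) = 19*(-1442) = -27398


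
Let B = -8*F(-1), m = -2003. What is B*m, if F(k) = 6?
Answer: 96144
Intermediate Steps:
B = -48 (B = -8*6 = -48)
B*m = -48*(-2003) = 96144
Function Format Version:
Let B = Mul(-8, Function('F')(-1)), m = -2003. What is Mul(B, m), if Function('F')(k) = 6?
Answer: 96144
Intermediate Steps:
B = -48 (B = Mul(-8, 6) = -48)
Mul(B, m) = Mul(-48, -2003) = 96144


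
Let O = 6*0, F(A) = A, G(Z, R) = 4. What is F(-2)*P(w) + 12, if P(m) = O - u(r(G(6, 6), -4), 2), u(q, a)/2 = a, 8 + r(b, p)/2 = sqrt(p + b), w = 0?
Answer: 20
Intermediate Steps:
r(b, p) = -16 + 2*sqrt(b + p) (r(b, p) = -16 + 2*sqrt(p + b) = -16 + 2*sqrt(b + p))
u(q, a) = 2*a
O = 0
P(m) = -4 (P(m) = 0 - 2*2 = 0 - 1*4 = 0 - 4 = -4)
F(-2)*P(w) + 12 = -2*(-4) + 12 = 8 + 12 = 20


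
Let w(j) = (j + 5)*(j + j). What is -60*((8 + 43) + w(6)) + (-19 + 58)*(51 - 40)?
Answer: -10551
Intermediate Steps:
w(j) = 2*j*(5 + j) (w(j) = (5 + j)*(2*j) = 2*j*(5 + j))
-60*((8 + 43) + w(6)) + (-19 + 58)*(51 - 40) = -60*((8 + 43) + 2*6*(5 + 6)) + (-19 + 58)*(51 - 40) = -60*(51 + 2*6*11) + 39*11 = -60*(51 + 132) + 429 = -60*183 + 429 = -10980 + 429 = -10551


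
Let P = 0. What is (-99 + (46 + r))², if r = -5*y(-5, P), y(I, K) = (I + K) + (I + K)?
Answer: 9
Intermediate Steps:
y(I, K) = 2*I + 2*K
r = 50 (r = -5*(2*(-5) + 2*0) = -5*(-10 + 0) = -5*(-10) = 50)
(-99 + (46 + r))² = (-99 + (46 + 50))² = (-99 + 96)² = (-3)² = 9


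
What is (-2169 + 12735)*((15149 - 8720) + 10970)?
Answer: 183837834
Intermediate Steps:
(-2169 + 12735)*((15149 - 8720) + 10970) = 10566*(6429 + 10970) = 10566*17399 = 183837834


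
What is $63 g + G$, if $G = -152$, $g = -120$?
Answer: $-7712$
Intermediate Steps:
$63 g + G = 63 \left(-120\right) - 152 = -7560 - 152 = -7712$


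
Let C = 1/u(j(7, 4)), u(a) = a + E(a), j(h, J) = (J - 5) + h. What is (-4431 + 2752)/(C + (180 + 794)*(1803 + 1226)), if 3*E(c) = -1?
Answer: -28543/50154185 ≈ -0.00056911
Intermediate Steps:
j(h, J) = -5 + J + h (j(h, J) = (-5 + J) + h = -5 + J + h)
E(c) = -1/3 (E(c) = (1/3)*(-1) = -1/3)
u(a) = -1/3 + a (u(a) = a - 1/3 = -1/3 + a)
C = 3/17 (C = 1/(-1/3 + (-5 + 4 + 7)) = 1/(-1/3 + 6) = 1/(17/3) = 3/17 ≈ 0.17647)
(-4431 + 2752)/(C + (180 + 794)*(1803 + 1226)) = (-4431 + 2752)/(3/17 + (180 + 794)*(1803 + 1226)) = -1679/(3/17 + 974*3029) = -1679/(3/17 + 2950246) = -1679/50154185/17 = -1679*17/50154185 = -28543/50154185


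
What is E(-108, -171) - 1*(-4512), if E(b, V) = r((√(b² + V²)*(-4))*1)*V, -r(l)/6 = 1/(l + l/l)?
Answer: 2953008222/654479 - 36936*√505/654479 ≈ 4510.7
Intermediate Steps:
r(l) = -6/(1 + l) (r(l) = -6/(l + l/l) = -6/(l + 1) = -6/(1 + l))
E(b, V) = -6*V/(1 - 4*√(V² + b²)) (E(b, V) = (-6/(1 + (√(b² + V²)*(-4))*1))*V = (-6/(1 + (√(V² + b²)*(-4))*1))*V = (-6/(1 - 4*√(V² + b²)*1))*V = (-6/(1 - 4*√(V² + b²)))*V = -6*V/(1 - 4*√(V² + b²)))
E(-108, -171) - 1*(-4512) = 6*(-171)/(-1 + 4*√((-171)² + (-108)²)) - 1*(-4512) = 6*(-171)/(-1 + 4*√(29241 + 11664)) + 4512 = 6*(-171)/(-1 + 4*√40905) + 4512 = 6*(-171)/(-1 + 4*(9*√505)) + 4512 = 6*(-171)/(-1 + 36*√505) + 4512 = -1026/(-1 + 36*√505) + 4512 = 4512 - 1026/(-1 + 36*√505)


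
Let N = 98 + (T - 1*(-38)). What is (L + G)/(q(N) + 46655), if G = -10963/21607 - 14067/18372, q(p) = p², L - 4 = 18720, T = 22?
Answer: 825804989799/3158905630964 ≈ 0.26142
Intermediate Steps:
N = 158 (N = 98 + (22 - 1*(-38)) = 98 + (22 + 38) = 98 + 60 = 158)
L = 18724 (L = 4 + 18720 = 18724)
G = -168452635/132321268 (G = -10963*1/21607 - 14067*1/18372 = -10963/21607 - 4689/6124 = -168452635/132321268 ≈ -1.2731)
(L + G)/(q(N) + 46655) = (18724 - 168452635/132321268)/(158² + 46655) = 2477414969397/(132321268*(24964 + 46655)) = (2477414969397/132321268)/71619 = (2477414969397/132321268)*(1/71619) = 825804989799/3158905630964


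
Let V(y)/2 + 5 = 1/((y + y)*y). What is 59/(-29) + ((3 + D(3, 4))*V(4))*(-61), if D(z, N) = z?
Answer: 843341/232 ≈ 3635.1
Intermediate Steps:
V(y) = -10 + y⁻² (V(y) = -10 + 2*(1/((y + y)*y)) = -10 + 2*(1/(((2*y))*y)) = -10 + 2*((1/(2*y))/y) = -10 + 2*(1/(2*y²)) = -10 + y⁻²)
59/(-29) + ((3 + D(3, 4))*V(4))*(-61) = 59/(-29) + ((3 + 3)*(-10 + 4⁻²))*(-61) = 59*(-1/29) + (6*(-10 + 1/16))*(-61) = -59/29 + (6*(-159/16))*(-61) = -59/29 - 477/8*(-61) = -59/29 + 29097/8 = 843341/232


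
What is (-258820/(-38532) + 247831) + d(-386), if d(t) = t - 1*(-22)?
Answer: 2383914316/9633 ≈ 2.4747e+5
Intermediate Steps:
d(t) = 22 + t (d(t) = t + 22 = 22 + t)
(-258820/(-38532) + 247831) + d(-386) = (-258820/(-38532) + 247831) + (22 - 386) = (-258820*(-1/38532) + 247831) - 364 = (64705/9633 + 247831) - 364 = 2387420728/9633 - 364 = 2383914316/9633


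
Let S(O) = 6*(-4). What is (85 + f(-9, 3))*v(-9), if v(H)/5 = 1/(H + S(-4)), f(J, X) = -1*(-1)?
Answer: -430/33 ≈ -13.030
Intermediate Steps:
S(O) = -24
f(J, X) = 1
v(H) = 5/(-24 + H) (v(H) = 5/(H - 24) = 5/(-24 + H))
(85 + f(-9, 3))*v(-9) = (85 + 1)*(5/(-24 - 9)) = 86*(5/(-33)) = 86*(5*(-1/33)) = 86*(-5/33) = -430/33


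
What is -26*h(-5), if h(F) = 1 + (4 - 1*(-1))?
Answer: -156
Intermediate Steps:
h(F) = 6 (h(F) = 1 + (4 + 1) = 1 + 5 = 6)
-26*h(-5) = -26*6 = -156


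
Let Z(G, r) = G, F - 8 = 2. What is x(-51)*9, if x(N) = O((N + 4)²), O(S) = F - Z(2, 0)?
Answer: 72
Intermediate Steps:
F = 10 (F = 8 + 2 = 10)
O(S) = 8 (O(S) = 10 - 1*2 = 10 - 2 = 8)
x(N) = 8
x(-51)*9 = 8*9 = 72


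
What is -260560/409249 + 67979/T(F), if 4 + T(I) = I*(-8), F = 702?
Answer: -29284684971/2299979380 ≈ -12.733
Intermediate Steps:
T(I) = -4 - 8*I (T(I) = -4 + I*(-8) = -4 - 8*I)
-260560/409249 + 67979/T(F) = -260560/409249 + 67979/(-4 - 8*702) = -260560*1/409249 + 67979/(-4 - 5616) = -260560/409249 + 67979/(-5620) = -260560/409249 + 67979*(-1/5620) = -260560/409249 - 67979/5620 = -29284684971/2299979380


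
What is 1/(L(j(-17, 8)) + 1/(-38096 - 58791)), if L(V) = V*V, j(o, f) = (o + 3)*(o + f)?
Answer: 96887/1538178011 ≈ 6.2988e-5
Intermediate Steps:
j(o, f) = (3 + o)*(f + o)
L(V) = V²
1/(L(j(-17, 8)) + 1/(-38096 - 58791)) = 1/(((-17)² + 3*8 + 3*(-17) + 8*(-17))² + 1/(-38096 - 58791)) = 1/((289 + 24 - 51 - 136)² + 1/(-96887)) = 1/(126² - 1/96887) = 1/(15876 - 1/96887) = 1/(1538178011/96887) = 96887/1538178011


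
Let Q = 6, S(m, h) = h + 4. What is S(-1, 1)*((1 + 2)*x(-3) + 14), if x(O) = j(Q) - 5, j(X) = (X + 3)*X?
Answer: 805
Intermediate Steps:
S(m, h) = 4 + h
j(X) = X*(3 + X) (j(X) = (3 + X)*X = X*(3 + X))
x(O) = 49 (x(O) = 6*(3 + 6) - 5 = 6*9 - 5 = 54 - 5 = 49)
S(-1, 1)*((1 + 2)*x(-3) + 14) = (4 + 1)*((1 + 2)*49 + 14) = 5*(3*49 + 14) = 5*(147 + 14) = 5*161 = 805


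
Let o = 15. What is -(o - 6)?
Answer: -9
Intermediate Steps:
-(o - 6) = -(15 - 6) = -1*9 = -9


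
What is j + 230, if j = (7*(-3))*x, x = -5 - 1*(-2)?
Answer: 293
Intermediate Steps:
x = -3 (x = -5 + 2 = -3)
j = 63 (j = (7*(-3))*(-3) = -21*(-3) = 63)
j + 230 = 63 + 230 = 293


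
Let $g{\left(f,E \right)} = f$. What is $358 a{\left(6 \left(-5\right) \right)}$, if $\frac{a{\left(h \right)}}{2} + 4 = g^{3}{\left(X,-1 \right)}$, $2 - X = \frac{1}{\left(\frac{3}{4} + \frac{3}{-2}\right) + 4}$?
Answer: $\frac{1331760}{2197} \approx 606.17$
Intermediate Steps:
$X = \frac{22}{13}$ ($X = 2 - \frac{1}{\left(\frac{3}{4} + \frac{3}{-2}\right) + 4} = 2 - \frac{1}{\left(3 \cdot \frac{1}{4} + 3 \left(- \frac{1}{2}\right)\right) + 4} = 2 - \frac{1}{\left(\frac{3}{4} - \frac{3}{2}\right) + 4} = 2 - \frac{1}{- \frac{3}{4} + 4} = 2 - \frac{1}{\frac{13}{4}} = 2 - \frac{4}{13} = \frac{22}{13} \approx 1.6923$)
$a{\left(h \right)} = \frac{3720}{2197}$ ($a{\left(h \right)} = -8 + 2 \left(\frac{22}{13}\right)^{3} = -8 + 2 \cdot \frac{10648}{2197} = -8 + \frac{21296}{2197} = \frac{3720}{2197}$)
$358 a{\left(6 \left(-5\right) \right)} = 358 \cdot \frac{3720}{2197} = \frac{1331760}{2197}$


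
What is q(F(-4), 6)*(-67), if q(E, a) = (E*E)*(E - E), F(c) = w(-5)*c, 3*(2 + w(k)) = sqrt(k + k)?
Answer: 0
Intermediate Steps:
w(k) = -2 + sqrt(2)*sqrt(k)/3 (w(k) = -2 + sqrt(k + k)/3 = -2 + sqrt(2*k)/3 = -2 + (sqrt(2)*sqrt(k))/3 = -2 + sqrt(2)*sqrt(k)/3)
F(c) = c*(-2 + I*sqrt(10)/3) (F(c) = (-2 + sqrt(2)*sqrt(-5)/3)*c = (-2 + sqrt(2)*(I*sqrt(5))/3)*c = (-2 + I*sqrt(10)/3)*c = c*(-2 + I*sqrt(10)/3))
q(E, a) = 0 (q(E, a) = E**2*0 = 0)
q(F(-4), 6)*(-67) = 0*(-67) = 0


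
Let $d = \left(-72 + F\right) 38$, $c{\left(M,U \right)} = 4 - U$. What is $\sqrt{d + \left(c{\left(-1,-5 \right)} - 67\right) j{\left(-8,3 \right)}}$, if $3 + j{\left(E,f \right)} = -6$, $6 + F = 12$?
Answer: $i \sqrt{1986} \approx 44.565 i$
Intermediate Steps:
$F = 6$ ($F = -6 + 12 = 6$)
$j{\left(E,f \right)} = -9$ ($j{\left(E,f \right)} = -3 - 6 = -9$)
$d = -2508$ ($d = \left(-72 + 6\right) 38 = \left(-66\right) 38 = -2508$)
$\sqrt{d + \left(c{\left(-1,-5 \right)} - 67\right) j{\left(-8,3 \right)}} = \sqrt{-2508 + \left(\left(4 - -5\right) - 67\right) \left(-9\right)} = \sqrt{-2508 + \left(\left(4 + 5\right) - 67\right) \left(-9\right)} = \sqrt{-2508 + \left(9 - 67\right) \left(-9\right)} = \sqrt{-2508 - -522} = \sqrt{-2508 + 522} = \sqrt{-1986} = i \sqrt{1986}$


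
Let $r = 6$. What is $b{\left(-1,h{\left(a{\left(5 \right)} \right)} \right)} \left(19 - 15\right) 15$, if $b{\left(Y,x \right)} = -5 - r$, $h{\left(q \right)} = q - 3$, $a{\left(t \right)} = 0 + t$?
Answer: $-660$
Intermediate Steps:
$a{\left(t \right)} = t$
$h{\left(q \right)} = -3 + q$ ($h{\left(q \right)} = q - 3 = -3 + q$)
$b{\left(Y,x \right)} = -11$ ($b{\left(Y,x \right)} = -5 - 6 = -11$)
$b{\left(-1,h{\left(a{\left(5 \right)} \right)} \right)} \left(19 - 15\right) 15 = - 11 \left(19 - 15\right) 15 = - 11 \cdot 4 \cdot 15 = \left(-11\right) 60 = -660$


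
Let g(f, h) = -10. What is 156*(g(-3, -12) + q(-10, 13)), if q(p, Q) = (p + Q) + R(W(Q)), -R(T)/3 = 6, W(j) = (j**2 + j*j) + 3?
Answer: -3900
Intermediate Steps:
W(j) = 3 + 2*j**2 (W(j) = (j**2 + j**2) + 3 = 2*j**2 + 3 = 3 + 2*j**2)
R(T) = -18 (R(T) = -3*6 = -18)
q(p, Q) = -18 + Q + p (q(p, Q) = (p + Q) - 18 = (Q + p) - 18 = -18 + Q + p)
156*(g(-3, -12) + q(-10, 13)) = 156*(-10 + (-18 + 13 - 10)) = 156*(-10 - 15) = 156*(-25) = -3900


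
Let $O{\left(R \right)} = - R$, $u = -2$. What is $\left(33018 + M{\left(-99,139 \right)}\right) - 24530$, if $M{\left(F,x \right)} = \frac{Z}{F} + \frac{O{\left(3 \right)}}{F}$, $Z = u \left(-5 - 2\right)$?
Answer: $\frac{76391}{9} \approx 8487.9$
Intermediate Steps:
$Z = 14$ ($Z = - 2 \left(-5 - 2\right) = \left(-2\right) \left(-7\right) = 14$)
$M{\left(F,x \right)} = \frac{11}{F}$ ($M{\left(F,x \right)} = \frac{14}{F} + \frac{\left(-1\right) 3}{F} = \frac{14}{F} - \frac{3}{F} = \frac{11}{F}$)
$\left(33018 + M{\left(-99,139 \right)}\right) - 24530 = \left(33018 + \frac{11}{-99}\right) - 24530 = \left(33018 + 11 \left(- \frac{1}{99}\right)\right) - 24530 = \left(33018 - \frac{1}{9}\right) - 24530 = \frac{297161}{9} - 24530 = \frac{76391}{9}$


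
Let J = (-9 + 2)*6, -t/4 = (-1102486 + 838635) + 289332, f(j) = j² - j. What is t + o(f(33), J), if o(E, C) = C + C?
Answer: -102008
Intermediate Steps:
t = -101924 (t = -4*((-1102486 + 838635) + 289332) = -4*(-263851 + 289332) = -4*25481 = -101924)
J = -42 (J = -7*6 = -42)
o(E, C) = 2*C
t + o(f(33), J) = -101924 + 2*(-42) = -101924 - 84 = -102008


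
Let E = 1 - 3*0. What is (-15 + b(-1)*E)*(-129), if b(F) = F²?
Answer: 1806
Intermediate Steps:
E = 1 (E = 1 + 0 = 1)
(-15 + b(-1)*E)*(-129) = (-15 + (-1)²*1)*(-129) = (-15 + 1*1)*(-129) = (-15 + 1)*(-129) = -14*(-129) = 1806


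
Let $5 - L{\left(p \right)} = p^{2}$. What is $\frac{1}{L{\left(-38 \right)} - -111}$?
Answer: $- \frac{1}{1328} \approx -0.00075301$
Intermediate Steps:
$L{\left(p \right)} = 5 - p^{2}$
$\frac{1}{L{\left(-38 \right)} - -111} = \frac{1}{\left(5 - \left(-38\right)^{2}\right) - -111} = \frac{1}{\left(5 - 1444\right) + \left(135 - 24\right)} = \frac{1}{\left(5 - 1444\right) + 111} = \frac{1}{-1439 + 111} = \frac{1}{-1328} = - \frac{1}{1328}$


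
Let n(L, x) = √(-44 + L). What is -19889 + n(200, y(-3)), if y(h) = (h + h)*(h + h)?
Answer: -19889 + 2*√39 ≈ -19877.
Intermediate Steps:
y(h) = 4*h² (y(h) = (2*h)*(2*h) = 4*h²)
-19889 + n(200, y(-3)) = -19889 + √(-44 + 200) = -19889 + √156 = -19889 + 2*√39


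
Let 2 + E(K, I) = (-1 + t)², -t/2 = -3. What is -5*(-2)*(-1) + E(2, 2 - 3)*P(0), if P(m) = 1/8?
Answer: -57/8 ≈ -7.1250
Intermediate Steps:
t = 6 (t = -2*(-3) = 6)
E(K, I) = 23 (E(K, I) = -2 + (-1 + 6)² = -2 + 5² = -2 + 25 = 23)
P(m) = ⅛ (P(m) = 1*(⅛) = ⅛)
-5*(-2)*(-1) + E(2, 2 - 3)*P(0) = -5*(-2)*(-1) + 23*(⅛) = 10*(-1) + 23/8 = -10 + 23/8 = -57/8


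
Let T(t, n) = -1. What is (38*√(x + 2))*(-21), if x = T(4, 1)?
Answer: -798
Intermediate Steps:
x = -1
(38*√(x + 2))*(-21) = (38*√(-1 + 2))*(-21) = (38*√1)*(-21) = (38*1)*(-21) = 38*(-21) = -798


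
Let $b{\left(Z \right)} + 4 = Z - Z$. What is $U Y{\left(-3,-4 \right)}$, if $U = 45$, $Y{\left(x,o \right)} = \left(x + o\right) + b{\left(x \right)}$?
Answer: $-495$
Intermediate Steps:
$b{\left(Z \right)} = -4$ ($b{\left(Z \right)} = -4 + \left(Z - Z\right) = -4 + 0 = -4$)
$Y{\left(x,o \right)} = -4 + o + x$ ($Y{\left(x,o \right)} = \left(x + o\right) - 4 = \left(o + x\right) - 4 = -4 + o + x$)
$U Y{\left(-3,-4 \right)} = 45 \left(-4 - 4 - 3\right) = 45 \left(-11\right) = -495$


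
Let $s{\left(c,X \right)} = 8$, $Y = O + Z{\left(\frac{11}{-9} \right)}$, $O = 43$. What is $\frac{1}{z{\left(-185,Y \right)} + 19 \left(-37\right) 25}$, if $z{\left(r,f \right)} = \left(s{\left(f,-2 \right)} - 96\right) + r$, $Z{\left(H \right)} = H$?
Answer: $- \frac{1}{17848} \approx -5.6029 \cdot 10^{-5}$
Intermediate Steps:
$Y = \frac{376}{9}$ ($Y = 43 + \frac{11}{-9} = 43 + 11 \left(- \frac{1}{9}\right) = 43 - \frac{11}{9} = \frac{376}{9} \approx 41.778$)
$z{\left(r,f \right)} = -88 + r$ ($z{\left(r,f \right)} = \left(8 - 96\right) + r = -88 + r$)
$\frac{1}{z{\left(-185,Y \right)} + 19 \left(-37\right) 25} = \frac{1}{\left(-88 - 185\right) + 19 \left(-37\right) 25} = \frac{1}{-273 - 17575} = \frac{1}{-17848} = - \frac{1}{17848}$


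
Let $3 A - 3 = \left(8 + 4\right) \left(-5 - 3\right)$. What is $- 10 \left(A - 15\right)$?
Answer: $460$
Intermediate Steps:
$A = -31$ ($A = 1 + \frac{\left(8 + 4\right) \left(-5 - 3\right)}{3} = 1 + \frac{12 \left(-8\right)}{3} = 1 + \frac{1}{3} \left(-96\right) = 1 - 32 = -31$)
$- 10 \left(A - 15\right) = - 10 \left(-31 - 15\right) = \left(-10\right) \left(-46\right) = 460$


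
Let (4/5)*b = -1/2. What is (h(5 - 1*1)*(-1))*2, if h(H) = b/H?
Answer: 5/16 ≈ 0.31250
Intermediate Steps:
b = -5/8 (b = 5*(-1/2)/4 = 5*(-1*1/2)/4 = (5/4)*(-1/2) = -5/8 ≈ -0.62500)
h(H) = -5/(8*H)
(h(5 - 1*1)*(-1))*2 = (-5/(8*(5 - 1*1))*(-1))*2 = (-5/(8*(5 - 1))*(-1))*2 = (-5/8/4*(-1))*2 = (-5/8*1/4*(-1))*2 = -5/32*(-1)*2 = (5/32)*2 = 5/16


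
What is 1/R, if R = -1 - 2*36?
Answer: -1/73 ≈ -0.013699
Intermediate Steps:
R = -73 (R = -1 - 72 = -73)
1/R = 1/(-73) = -1/73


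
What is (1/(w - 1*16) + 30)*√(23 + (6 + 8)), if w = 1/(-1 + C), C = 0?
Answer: 509*√37/17 ≈ 182.13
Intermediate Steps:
w = -1 (w = 1/(-1 + 0) = 1/(-1) = -1)
(1/(w - 1*16) + 30)*√(23 + (6 + 8)) = (1/(-1 - 1*16) + 30)*√(23 + (6 + 8)) = (1/(-1 - 16) + 30)*√(23 + 14) = (1/(-17) + 30)*√37 = (-1/17 + 30)*√37 = 509*√37/17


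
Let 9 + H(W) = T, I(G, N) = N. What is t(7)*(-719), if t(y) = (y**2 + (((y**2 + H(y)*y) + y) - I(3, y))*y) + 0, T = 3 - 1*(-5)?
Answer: -246617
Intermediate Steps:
T = 8 (T = 3 + 5 = 8)
H(W) = -1 (H(W) = -9 + 8 = -1)
t(y) = y**2 + y*(y**2 - y) (t(y) = (y**2 + (((y**2 - y) + y) - y)*y) + 0 = (y**2 + (y**2 - y)*y) + 0 = (y**2 + y*(y**2 - y)) + 0 = y**2 + y*(y**2 - y))
t(7)*(-719) = 7**3*(-719) = 343*(-719) = -246617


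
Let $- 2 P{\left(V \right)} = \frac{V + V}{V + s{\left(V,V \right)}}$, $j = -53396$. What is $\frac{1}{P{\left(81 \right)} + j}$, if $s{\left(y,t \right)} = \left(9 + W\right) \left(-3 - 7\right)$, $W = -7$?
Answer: $- \frac{61}{3257237} \approx -1.8728 \cdot 10^{-5}$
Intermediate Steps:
$s{\left(y,t \right)} = -20$ ($s{\left(y,t \right)} = \left(9 - 7\right) \left(-3 - 7\right) = 2 \left(-10\right) = -20$)
$P{\left(V \right)} = - \frac{V}{-20 + V}$ ($P{\left(V \right)} = - \frac{\left(V + V\right) \frac{1}{V - 20}}{2} = - \frac{2 V \frac{1}{-20 + V}}{2} = - \frac{V}{-20 + V}$)
$\frac{1}{P{\left(81 \right)} + j} = \frac{1}{\left(-1\right) 81 \frac{1}{-20 + 81} - 53396} = \frac{1}{\left(-1\right) 81 \cdot \frac{1}{61} - 53396} = \frac{1}{- \frac{81}{61} - 53396} = \frac{1}{- \frac{3257237}{61}} = - \frac{61}{3257237}$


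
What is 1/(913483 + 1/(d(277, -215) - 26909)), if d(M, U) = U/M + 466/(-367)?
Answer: 2735750018/2499061133591035 ≈ 1.0947e-6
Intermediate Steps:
d(M, U) = -466/367 + U/M (d(M, U) = U/M + 466*(-1/367) = U/M - 466/367 = -466/367 + U/M)
1/(913483 + 1/(d(277, -215) - 26909)) = 1/(913483 + 1/((-466/367 - 215/277) - 26909)) = 1/(913483 + 1/(-207987/101659 - 26909)) = 1/(913483 + 1/(-2735750018/101659)) = 1/(913483 - 101659/2735750018) = 1/(2499061133591035/2735750018) = 2735750018/2499061133591035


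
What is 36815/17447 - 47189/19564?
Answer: -1411751/4675796 ≈ -0.30193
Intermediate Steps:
36815/17447 - 47189/19564 = -1411751/4675796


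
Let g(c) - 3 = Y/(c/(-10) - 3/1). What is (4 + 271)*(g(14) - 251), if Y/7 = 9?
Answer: -144275/2 ≈ -72138.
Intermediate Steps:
Y = 63 (Y = 7*9 = 63)
g(c) = 3 + 63/(-3 - c/10) (g(c) = 3 + 63/(c/(-10) - 3/1) = 3 + 63/(c*(-⅒) - 3*1) = 3 + 63/(-c/10 - 3) = 3 + 63/(-3 - c/10))
(4 + 271)*(g(14) - 251) = (4 + 271)*(3*(-180 + 14)/(30 + 14) - 251) = 275*(3*(-166)/44 - 251) = 275*(3*(1/44)*(-166) - 251) = 275*(-249/22 - 251) = 275*(-5771/22) = -144275/2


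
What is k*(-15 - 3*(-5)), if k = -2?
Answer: 0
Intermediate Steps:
k*(-15 - 3*(-5)) = -2*(-15 - 3*(-5)) = -2*(-15 + 15) = -2*0 = 0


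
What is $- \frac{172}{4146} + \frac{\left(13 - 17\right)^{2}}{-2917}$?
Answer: $- \frac{284030}{6046941} \approx -0.046971$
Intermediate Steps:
$- \frac{172}{4146} + \frac{\left(13 - 17\right)^{2}}{-2917} = \left(-172\right) \frac{1}{4146} + \left(-4\right)^{2} \left(- \frac{1}{2917}\right) = - \frac{86}{2073} + 16 \left(- \frac{1}{2917}\right) = - \frac{86}{2073} - \frac{16}{2917} = - \frac{284030}{6046941}$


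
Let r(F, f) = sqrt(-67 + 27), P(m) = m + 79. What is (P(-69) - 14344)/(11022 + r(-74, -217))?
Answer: -39497337/30371131 + 7167*I*sqrt(10)/30371131 ≈ -1.3005 + 0.00074624*I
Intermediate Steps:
P(m) = 79 + m
r(F, f) = 2*I*sqrt(10) (r(F, f) = sqrt(-40) = 2*I*sqrt(10))
(P(-69) - 14344)/(11022 + r(-74, -217)) = ((79 - 69) - 14344)/(11022 + 2*I*sqrt(10)) = (10 - 14344)/(11022 + 2*I*sqrt(10)) = -14334/(11022 + 2*I*sqrt(10))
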